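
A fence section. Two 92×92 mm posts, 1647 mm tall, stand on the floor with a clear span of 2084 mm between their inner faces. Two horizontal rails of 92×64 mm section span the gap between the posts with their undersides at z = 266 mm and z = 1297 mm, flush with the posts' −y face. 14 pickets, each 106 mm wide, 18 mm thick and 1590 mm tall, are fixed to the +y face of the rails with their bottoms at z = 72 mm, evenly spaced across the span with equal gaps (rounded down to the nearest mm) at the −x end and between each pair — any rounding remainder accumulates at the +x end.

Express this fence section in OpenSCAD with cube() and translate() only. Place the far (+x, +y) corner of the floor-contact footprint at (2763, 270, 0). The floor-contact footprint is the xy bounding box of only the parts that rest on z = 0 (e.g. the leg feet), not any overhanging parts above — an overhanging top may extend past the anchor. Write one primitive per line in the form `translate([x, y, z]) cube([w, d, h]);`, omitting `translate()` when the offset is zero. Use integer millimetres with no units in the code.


translate([495, 178, 0]) cube([92, 92, 1647]);
translate([2671, 178, 0]) cube([92, 92, 1647]);
translate([587, 178, 266]) cube([2084, 92, 64]);
translate([587, 178, 1297]) cube([2084, 92, 64]);
translate([627, 270, 72]) cube([106, 18, 1590]);
translate([773, 270, 72]) cube([106, 18, 1590]);
translate([919, 270, 72]) cube([106, 18, 1590]);
translate([1065, 270, 72]) cube([106, 18, 1590]);
translate([1211, 270, 72]) cube([106, 18, 1590]);
translate([1357, 270, 72]) cube([106, 18, 1590]);
translate([1503, 270, 72]) cube([106, 18, 1590]);
translate([1649, 270, 72]) cube([106, 18, 1590]);
translate([1795, 270, 72]) cube([106, 18, 1590]);
translate([1941, 270, 72]) cube([106, 18, 1590]);
translate([2087, 270, 72]) cube([106, 18, 1590]);
translate([2233, 270, 72]) cube([106, 18, 1590]);
translate([2379, 270, 72]) cube([106, 18, 1590]);
translate([2525, 270, 72]) cube([106, 18, 1590]);


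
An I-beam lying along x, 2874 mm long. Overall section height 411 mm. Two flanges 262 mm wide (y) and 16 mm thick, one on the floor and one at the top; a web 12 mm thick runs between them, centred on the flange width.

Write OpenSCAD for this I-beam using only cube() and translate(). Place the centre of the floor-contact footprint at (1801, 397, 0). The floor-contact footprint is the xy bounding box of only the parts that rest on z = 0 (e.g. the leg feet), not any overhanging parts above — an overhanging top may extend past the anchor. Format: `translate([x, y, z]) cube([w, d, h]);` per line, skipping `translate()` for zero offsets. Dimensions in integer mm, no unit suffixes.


translate([364, 266, 0]) cube([2874, 262, 16]);
translate([364, 391, 16]) cube([2874, 12, 379]);
translate([364, 266, 395]) cube([2874, 262, 16]);


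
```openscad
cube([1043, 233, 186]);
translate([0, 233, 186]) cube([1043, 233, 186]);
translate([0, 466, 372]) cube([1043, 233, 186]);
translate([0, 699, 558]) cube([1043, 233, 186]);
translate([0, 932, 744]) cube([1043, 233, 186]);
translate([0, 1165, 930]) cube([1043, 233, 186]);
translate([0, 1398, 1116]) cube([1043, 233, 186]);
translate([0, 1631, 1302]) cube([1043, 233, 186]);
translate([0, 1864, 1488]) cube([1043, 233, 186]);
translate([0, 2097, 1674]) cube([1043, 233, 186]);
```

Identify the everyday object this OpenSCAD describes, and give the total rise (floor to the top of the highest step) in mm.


A staircase. The total rise is 1860 mm.

10 identical blocks, each offset up and back from the previous — a staircase. Each step is 186 mm tall and there are 10 of them, so the total rise is 10 × 186 = 1860 mm.


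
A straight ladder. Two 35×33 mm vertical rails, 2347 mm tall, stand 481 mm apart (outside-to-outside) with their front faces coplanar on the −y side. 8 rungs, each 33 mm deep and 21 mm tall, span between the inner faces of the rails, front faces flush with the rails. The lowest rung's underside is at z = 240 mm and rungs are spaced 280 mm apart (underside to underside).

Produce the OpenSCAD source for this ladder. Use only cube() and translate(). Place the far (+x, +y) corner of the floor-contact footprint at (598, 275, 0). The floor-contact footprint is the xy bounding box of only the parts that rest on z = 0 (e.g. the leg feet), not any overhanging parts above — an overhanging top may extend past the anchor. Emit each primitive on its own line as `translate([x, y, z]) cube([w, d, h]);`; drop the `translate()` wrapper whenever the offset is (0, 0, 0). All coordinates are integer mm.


translate([117, 242, 0]) cube([35, 33, 2347]);
translate([563, 242, 0]) cube([35, 33, 2347]);
translate([152, 242, 240]) cube([411, 33, 21]);
translate([152, 242, 520]) cube([411, 33, 21]);
translate([152, 242, 800]) cube([411, 33, 21]);
translate([152, 242, 1080]) cube([411, 33, 21]);
translate([152, 242, 1360]) cube([411, 33, 21]);
translate([152, 242, 1640]) cube([411, 33, 21]);
translate([152, 242, 1920]) cube([411, 33, 21]);
translate([152, 242, 2200]) cube([411, 33, 21]);


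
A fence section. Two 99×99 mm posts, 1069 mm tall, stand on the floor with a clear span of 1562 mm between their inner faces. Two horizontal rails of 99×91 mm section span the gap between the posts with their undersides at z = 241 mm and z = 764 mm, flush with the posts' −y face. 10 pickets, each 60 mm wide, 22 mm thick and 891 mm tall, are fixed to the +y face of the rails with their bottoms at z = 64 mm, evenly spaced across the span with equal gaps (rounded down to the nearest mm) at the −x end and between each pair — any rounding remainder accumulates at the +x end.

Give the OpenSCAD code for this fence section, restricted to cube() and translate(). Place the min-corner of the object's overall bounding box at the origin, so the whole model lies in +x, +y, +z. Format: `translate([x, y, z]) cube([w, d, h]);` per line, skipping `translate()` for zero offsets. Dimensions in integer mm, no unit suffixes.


cube([99, 99, 1069]);
translate([1661, 0, 0]) cube([99, 99, 1069]);
translate([99, 0, 241]) cube([1562, 99, 91]);
translate([99, 0, 764]) cube([1562, 99, 91]);
translate([186, 99, 64]) cube([60, 22, 891]);
translate([333, 99, 64]) cube([60, 22, 891]);
translate([480, 99, 64]) cube([60, 22, 891]);
translate([627, 99, 64]) cube([60, 22, 891]);
translate([774, 99, 64]) cube([60, 22, 891]);
translate([921, 99, 64]) cube([60, 22, 891]);
translate([1068, 99, 64]) cube([60, 22, 891]);
translate([1215, 99, 64]) cube([60, 22, 891]);
translate([1362, 99, 64]) cube([60, 22, 891]);
translate([1509, 99, 64]) cube([60, 22, 891]);


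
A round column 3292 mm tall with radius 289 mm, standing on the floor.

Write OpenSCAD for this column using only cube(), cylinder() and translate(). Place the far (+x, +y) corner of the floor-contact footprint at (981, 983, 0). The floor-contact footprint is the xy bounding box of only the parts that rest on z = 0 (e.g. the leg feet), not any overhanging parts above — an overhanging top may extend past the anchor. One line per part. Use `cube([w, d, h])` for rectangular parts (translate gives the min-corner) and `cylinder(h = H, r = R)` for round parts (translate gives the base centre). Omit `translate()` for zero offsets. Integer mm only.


translate([692, 694, 0]) cylinder(h = 3292, r = 289);


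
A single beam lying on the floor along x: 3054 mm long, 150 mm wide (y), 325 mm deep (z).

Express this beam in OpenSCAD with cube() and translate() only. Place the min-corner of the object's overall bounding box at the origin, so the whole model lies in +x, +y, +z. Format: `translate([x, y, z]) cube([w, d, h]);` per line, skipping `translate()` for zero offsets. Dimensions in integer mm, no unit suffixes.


cube([3054, 150, 325]);


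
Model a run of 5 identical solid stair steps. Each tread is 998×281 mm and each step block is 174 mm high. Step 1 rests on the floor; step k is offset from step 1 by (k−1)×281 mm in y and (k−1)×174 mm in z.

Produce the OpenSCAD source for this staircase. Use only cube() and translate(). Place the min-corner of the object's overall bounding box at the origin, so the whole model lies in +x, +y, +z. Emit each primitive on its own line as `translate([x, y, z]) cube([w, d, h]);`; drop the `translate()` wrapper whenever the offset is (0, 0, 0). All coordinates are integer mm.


cube([998, 281, 174]);
translate([0, 281, 174]) cube([998, 281, 174]);
translate([0, 562, 348]) cube([998, 281, 174]);
translate([0, 843, 522]) cube([998, 281, 174]);
translate([0, 1124, 696]) cube([998, 281, 174]);


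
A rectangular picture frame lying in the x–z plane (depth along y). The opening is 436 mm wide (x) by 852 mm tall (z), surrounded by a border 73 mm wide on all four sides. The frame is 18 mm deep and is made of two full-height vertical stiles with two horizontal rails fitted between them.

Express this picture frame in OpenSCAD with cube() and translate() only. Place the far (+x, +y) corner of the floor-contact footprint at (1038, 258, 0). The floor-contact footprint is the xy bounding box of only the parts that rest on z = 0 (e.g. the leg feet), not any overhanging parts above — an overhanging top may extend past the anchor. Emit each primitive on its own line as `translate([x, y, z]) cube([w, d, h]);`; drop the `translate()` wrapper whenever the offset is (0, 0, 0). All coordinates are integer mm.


translate([456, 240, 0]) cube([73, 18, 998]);
translate([965, 240, 0]) cube([73, 18, 998]);
translate([529, 240, 0]) cube([436, 18, 73]);
translate([529, 240, 925]) cube([436, 18, 73]);


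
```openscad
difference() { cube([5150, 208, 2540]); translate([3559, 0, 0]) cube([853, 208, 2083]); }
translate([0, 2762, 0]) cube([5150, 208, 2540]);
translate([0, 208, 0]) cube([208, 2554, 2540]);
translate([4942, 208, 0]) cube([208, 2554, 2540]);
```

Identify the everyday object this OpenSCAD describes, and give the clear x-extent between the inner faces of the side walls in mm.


A single room. The interior width is 4734 mm.

Four walls enclosing a rectangle with a door in the front wall — a room. Outside width 5150 minus two 208 mm walls gives 4734 mm.


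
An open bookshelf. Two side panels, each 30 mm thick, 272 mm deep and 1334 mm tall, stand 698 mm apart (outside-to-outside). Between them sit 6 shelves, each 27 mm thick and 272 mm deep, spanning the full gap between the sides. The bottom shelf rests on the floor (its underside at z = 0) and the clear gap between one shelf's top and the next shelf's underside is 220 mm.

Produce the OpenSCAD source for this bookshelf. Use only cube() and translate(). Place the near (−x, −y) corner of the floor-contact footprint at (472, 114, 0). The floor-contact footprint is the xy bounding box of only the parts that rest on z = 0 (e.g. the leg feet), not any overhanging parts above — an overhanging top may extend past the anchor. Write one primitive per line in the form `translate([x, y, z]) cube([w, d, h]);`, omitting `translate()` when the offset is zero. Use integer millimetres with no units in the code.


translate([472, 114, 0]) cube([30, 272, 1334]);
translate([1140, 114, 0]) cube([30, 272, 1334]);
translate([502, 114, 0]) cube([638, 272, 27]);
translate([502, 114, 247]) cube([638, 272, 27]);
translate([502, 114, 494]) cube([638, 272, 27]);
translate([502, 114, 741]) cube([638, 272, 27]);
translate([502, 114, 988]) cube([638, 272, 27]);
translate([502, 114, 1235]) cube([638, 272, 27]);


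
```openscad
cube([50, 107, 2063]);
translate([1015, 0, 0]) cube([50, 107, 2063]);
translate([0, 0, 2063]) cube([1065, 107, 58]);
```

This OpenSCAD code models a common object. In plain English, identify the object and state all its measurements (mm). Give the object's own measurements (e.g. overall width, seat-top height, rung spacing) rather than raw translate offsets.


A door frame. The clear opening is 965 mm wide and 2063 mm high. Two 50 mm wide jambs, 107 mm deep, stand either side of the opening from the floor to the top of the opening. A 58 mm thick head sits across the top of both jambs, spanning the full outside width of the frame.


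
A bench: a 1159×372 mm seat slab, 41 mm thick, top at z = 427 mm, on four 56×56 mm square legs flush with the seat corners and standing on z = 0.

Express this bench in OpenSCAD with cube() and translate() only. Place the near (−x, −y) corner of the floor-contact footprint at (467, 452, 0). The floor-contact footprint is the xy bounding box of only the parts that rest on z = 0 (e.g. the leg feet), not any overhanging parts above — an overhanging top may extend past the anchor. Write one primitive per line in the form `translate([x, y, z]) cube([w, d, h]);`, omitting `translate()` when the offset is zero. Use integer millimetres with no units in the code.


translate([467, 452, 386]) cube([1159, 372, 41]);
translate([467, 452, 0]) cube([56, 56, 386]);
translate([467, 768, 0]) cube([56, 56, 386]);
translate([1570, 452, 0]) cube([56, 56, 386]);
translate([1570, 768, 0]) cube([56, 56, 386]);


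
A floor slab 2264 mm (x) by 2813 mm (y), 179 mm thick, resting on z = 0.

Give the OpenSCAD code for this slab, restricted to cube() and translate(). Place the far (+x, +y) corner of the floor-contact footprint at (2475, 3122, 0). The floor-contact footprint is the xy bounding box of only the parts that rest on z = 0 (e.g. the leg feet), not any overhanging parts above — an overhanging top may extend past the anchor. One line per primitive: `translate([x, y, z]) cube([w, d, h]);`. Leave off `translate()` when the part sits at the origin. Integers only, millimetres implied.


translate([211, 309, 0]) cube([2264, 2813, 179]);


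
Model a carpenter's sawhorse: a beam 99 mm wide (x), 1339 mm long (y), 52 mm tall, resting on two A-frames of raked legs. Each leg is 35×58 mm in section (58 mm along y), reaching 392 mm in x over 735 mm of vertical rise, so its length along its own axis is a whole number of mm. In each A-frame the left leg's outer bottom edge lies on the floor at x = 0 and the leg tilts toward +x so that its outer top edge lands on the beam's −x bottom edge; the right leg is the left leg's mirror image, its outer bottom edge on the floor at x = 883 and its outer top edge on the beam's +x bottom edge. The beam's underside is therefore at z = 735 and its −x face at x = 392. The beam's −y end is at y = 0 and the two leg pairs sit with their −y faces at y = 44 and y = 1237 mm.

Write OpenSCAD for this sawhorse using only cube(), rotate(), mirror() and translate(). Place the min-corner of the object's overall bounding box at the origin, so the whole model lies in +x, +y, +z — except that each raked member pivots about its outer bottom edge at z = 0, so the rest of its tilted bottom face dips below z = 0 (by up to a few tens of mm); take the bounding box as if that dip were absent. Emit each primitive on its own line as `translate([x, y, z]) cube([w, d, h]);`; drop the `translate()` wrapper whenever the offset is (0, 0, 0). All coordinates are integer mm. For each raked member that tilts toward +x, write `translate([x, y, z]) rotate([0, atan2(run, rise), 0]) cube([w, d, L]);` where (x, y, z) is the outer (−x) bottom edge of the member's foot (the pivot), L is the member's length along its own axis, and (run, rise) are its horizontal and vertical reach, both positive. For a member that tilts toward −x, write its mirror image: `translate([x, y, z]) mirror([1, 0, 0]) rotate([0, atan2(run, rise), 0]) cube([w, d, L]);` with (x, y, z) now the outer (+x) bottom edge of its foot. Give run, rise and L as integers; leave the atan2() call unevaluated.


// leg length = √(392² + 735²) = 833
// right-leg outer foot x = 2·392 + 99 = 883
// beam min-corner = (392, 0, 735)
translate([392, 0, 735]) cube([99, 1339, 52]);
translate([0, 44, 0]) rotate([0, atan2(392, 735), 0]) cube([35, 58, 833]);
translate([883, 44, 0]) mirror([1, 0, 0]) rotate([0, atan2(392, 735), 0]) cube([35, 58, 833]);
translate([0, 1237, 0]) rotate([0, atan2(392, 735), 0]) cube([35, 58, 833]);
translate([883, 1237, 0]) mirror([1, 0, 0]) rotate([0, atan2(392, 735), 0]) cube([35, 58, 833]);


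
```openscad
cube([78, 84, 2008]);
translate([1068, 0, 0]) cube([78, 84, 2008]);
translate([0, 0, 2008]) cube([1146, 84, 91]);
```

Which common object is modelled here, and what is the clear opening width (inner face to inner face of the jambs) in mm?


A door frame. The clear opening width is 990 mm.

Two 2008 mm tall posts with a header on top — a door frame. The left jamb is 78 mm wide at x = 0; the right jamb starts at x = 1068. The clear opening is 1068 − 78 = 990 mm.


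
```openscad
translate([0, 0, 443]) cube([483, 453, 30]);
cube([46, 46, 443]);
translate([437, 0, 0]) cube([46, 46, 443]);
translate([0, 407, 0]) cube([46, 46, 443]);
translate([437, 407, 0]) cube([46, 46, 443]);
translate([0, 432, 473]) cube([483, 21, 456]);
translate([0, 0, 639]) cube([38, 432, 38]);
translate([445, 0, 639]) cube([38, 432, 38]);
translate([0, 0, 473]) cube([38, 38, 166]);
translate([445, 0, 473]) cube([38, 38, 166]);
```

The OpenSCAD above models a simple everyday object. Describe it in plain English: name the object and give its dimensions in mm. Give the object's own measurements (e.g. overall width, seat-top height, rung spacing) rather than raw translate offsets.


A chair. The seat is a 483×453×30 mm slab with its top at z = 473 mm, on four 46×46 mm corner legs (flush with the seat edges, standing on z = 0). A flat backrest 21 mm thick, 456 mm tall, spans the full seat width and rises from the seat top along its +y edge, rear face flush with the rear of the seat. Two armrests of 38×38 mm section run along each side from the seat's front edge to the front of the backrest, top faces 204 mm above the seat top and outer faces flush with the seat's x-edges; a 38×38 mm post under the front of each armrest stands on the seat at the front corner.


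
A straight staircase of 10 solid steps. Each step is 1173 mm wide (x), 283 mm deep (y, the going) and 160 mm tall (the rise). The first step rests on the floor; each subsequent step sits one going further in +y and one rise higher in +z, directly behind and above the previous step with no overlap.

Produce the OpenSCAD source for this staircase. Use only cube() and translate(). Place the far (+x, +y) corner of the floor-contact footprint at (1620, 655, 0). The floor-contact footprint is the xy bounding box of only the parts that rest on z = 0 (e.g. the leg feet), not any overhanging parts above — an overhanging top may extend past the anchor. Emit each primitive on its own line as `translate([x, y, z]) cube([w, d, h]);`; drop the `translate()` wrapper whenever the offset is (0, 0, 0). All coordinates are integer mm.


translate([447, 372, 0]) cube([1173, 283, 160]);
translate([447, 655, 160]) cube([1173, 283, 160]);
translate([447, 938, 320]) cube([1173, 283, 160]);
translate([447, 1221, 480]) cube([1173, 283, 160]);
translate([447, 1504, 640]) cube([1173, 283, 160]);
translate([447, 1787, 800]) cube([1173, 283, 160]);
translate([447, 2070, 960]) cube([1173, 283, 160]);
translate([447, 2353, 1120]) cube([1173, 283, 160]);
translate([447, 2636, 1280]) cube([1173, 283, 160]);
translate([447, 2919, 1440]) cube([1173, 283, 160]);


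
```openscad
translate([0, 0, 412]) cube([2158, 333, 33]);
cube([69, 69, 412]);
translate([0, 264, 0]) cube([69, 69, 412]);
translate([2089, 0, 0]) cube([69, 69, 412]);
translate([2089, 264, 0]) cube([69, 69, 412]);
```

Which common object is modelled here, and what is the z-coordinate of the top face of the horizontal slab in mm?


A bench. The seat-top height is 445 mm.

A long slab on four corner posts — a bench. The slab sits at z = 412 with thickness 33, so the top is 412 + 33 = 445 mm.


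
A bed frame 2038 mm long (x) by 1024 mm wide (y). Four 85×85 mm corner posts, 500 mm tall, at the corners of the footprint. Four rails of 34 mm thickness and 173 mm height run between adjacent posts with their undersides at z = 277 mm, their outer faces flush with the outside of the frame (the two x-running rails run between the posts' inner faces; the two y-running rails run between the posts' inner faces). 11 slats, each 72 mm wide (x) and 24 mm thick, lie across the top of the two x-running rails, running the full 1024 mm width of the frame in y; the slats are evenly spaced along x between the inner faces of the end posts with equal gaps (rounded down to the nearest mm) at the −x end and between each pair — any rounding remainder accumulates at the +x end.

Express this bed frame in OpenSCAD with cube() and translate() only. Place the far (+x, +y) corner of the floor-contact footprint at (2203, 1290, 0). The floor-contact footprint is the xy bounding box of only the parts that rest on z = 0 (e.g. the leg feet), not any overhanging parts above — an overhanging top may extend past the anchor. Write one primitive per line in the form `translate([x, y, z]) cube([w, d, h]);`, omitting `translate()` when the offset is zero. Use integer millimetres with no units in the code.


translate([165, 266, 0]) cube([85, 85, 500]);
translate([165, 1205, 0]) cube([85, 85, 500]);
translate([2118, 266, 0]) cube([85, 85, 500]);
translate([2118, 1205, 0]) cube([85, 85, 500]);
translate([250, 266, 277]) cube([1868, 34, 173]);
translate([250, 1256, 277]) cube([1868, 34, 173]);
translate([165, 351, 277]) cube([34, 854, 173]);
translate([2169, 351, 277]) cube([34, 854, 173]);
translate([339, 266, 450]) cube([72, 1024, 24]);
translate([500, 266, 450]) cube([72, 1024, 24]);
translate([661, 266, 450]) cube([72, 1024, 24]);
translate([822, 266, 450]) cube([72, 1024, 24]);
translate([983, 266, 450]) cube([72, 1024, 24]);
translate([1144, 266, 450]) cube([72, 1024, 24]);
translate([1305, 266, 450]) cube([72, 1024, 24]);
translate([1466, 266, 450]) cube([72, 1024, 24]);
translate([1627, 266, 450]) cube([72, 1024, 24]);
translate([1788, 266, 450]) cube([72, 1024, 24]);
translate([1949, 266, 450]) cube([72, 1024, 24]);


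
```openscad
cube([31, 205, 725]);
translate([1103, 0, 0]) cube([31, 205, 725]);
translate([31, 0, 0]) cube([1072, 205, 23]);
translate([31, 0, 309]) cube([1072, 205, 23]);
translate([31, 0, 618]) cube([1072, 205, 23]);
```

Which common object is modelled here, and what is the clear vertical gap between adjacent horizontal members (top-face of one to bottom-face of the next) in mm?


A bookshelf. The clear shelf gap is 286 mm.

Two tall side panels with 3 horizontal boards between them — a bookshelf. The first two shelf undersides are at z = 0 and z = 309; with shelf thickness 23, the clear gap is 309 − 0 − 23 = 286 mm.


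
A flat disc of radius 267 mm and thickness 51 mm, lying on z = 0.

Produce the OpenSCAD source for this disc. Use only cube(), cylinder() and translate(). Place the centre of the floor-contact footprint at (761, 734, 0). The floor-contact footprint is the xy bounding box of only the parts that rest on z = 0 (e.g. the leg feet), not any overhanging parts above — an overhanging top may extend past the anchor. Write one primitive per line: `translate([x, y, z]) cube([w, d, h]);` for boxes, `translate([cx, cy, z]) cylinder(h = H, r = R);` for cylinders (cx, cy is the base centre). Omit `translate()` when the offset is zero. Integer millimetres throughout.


translate([761, 734, 0]) cylinder(h = 51, r = 267);


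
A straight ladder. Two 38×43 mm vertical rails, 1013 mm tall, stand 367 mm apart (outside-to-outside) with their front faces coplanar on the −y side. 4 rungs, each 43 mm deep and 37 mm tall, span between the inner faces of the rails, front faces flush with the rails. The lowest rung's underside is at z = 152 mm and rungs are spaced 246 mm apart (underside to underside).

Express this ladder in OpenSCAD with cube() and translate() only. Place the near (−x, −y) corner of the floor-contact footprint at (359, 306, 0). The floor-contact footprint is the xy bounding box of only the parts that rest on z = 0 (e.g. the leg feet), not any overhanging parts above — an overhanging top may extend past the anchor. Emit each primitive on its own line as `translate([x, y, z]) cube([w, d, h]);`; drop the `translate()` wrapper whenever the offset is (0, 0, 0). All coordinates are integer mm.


// rung span = 367 - 2*38 = 291
// rung[k] z = 152 + k*246
translate([359, 306, 0]) cube([38, 43, 1013]);
translate([688, 306, 0]) cube([38, 43, 1013]);
translate([397, 306, 152]) cube([291, 43, 37]);
translate([397, 306, 398]) cube([291, 43, 37]);
translate([397, 306, 644]) cube([291, 43, 37]);
translate([397, 306, 890]) cube([291, 43, 37]);


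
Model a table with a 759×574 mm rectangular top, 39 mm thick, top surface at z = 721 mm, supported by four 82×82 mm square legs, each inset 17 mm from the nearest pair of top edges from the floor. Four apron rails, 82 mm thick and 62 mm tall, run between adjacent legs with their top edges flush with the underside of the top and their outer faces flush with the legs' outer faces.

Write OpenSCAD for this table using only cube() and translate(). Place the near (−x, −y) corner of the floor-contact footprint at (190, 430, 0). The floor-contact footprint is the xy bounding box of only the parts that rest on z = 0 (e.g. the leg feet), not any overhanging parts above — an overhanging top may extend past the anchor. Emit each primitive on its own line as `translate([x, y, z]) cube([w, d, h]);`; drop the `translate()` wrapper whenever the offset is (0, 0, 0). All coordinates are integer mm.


// leg_h = 721 - 39 = 682
// apron z = 682 - 62 = 620
translate([173, 413, 682]) cube([759, 574, 39]);
translate([190, 430, 0]) cube([82, 82, 682]);
translate([833, 430, 0]) cube([82, 82, 682]);
translate([190, 888, 0]) cube([82, 82, 682]);
translate([833, 888, 0]) cube([82, 82, 682]);
translate([272, 430, 620]) cube([561, 82, 62]);
translate([272, 888, 620]) cube([561, 82, 62]);
translate([190, 512, 620]) cube([82, 376, 62]);
translate([833, 512, 620]) cube([82, 376, 62]);


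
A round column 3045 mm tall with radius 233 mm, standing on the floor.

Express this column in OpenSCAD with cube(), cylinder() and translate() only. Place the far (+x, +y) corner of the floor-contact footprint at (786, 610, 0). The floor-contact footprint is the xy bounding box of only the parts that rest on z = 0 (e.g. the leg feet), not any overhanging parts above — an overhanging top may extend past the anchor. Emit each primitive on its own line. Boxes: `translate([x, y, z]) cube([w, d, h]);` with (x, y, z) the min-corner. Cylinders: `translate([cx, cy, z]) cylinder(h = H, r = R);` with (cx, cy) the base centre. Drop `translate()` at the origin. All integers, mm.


translate([553, 377, 0]) cylinder(h = 3045, r = 233);


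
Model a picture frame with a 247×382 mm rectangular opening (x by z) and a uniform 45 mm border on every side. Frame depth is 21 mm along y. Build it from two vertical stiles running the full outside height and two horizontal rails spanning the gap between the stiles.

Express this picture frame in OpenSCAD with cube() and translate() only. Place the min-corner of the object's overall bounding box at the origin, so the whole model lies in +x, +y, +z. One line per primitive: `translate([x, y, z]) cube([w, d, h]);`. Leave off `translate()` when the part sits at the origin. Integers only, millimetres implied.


cube([45, 21, 472]);
translate([292, 0, 0]) cube([45, 21, 472]);
translate([45, 0, 0]) cube([247, 21, 45]);
translate([45, 0, 427]) cube([247, 21, 45]);


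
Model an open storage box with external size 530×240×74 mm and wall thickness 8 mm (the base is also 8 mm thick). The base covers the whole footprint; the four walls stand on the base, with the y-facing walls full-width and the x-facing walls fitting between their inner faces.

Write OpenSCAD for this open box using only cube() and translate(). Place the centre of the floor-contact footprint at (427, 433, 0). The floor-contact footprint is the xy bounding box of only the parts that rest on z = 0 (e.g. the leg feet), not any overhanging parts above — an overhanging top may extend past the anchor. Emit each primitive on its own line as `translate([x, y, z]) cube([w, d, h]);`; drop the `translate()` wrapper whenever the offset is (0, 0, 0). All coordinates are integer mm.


translate([162, 313, 0]) cube([530, 240, 8]);
translate([162, 313, 8]) cube([530, 8, 66]);
translate([162, 545, 8]) cube([530, 8, 66]);
translate([162, 321, 8]) cube([8, 224, 66]);
translate([684, 321, 8]) cube([8, 224, 66]);


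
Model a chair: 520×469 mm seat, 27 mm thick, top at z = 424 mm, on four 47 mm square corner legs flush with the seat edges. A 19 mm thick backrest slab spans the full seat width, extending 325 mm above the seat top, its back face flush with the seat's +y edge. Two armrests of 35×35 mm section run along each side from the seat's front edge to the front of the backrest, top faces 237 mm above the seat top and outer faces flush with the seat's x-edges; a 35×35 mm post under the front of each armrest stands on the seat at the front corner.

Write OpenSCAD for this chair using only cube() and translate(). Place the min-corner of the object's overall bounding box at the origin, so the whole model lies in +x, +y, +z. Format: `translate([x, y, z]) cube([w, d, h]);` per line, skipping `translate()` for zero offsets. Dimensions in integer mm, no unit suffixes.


translate([0, 0, 397]) cube([520, 469, 27]);
cube([47, 47, 397]);
translate([473, 0, 0]) cube([47, 47, 397]);
translate([0, 422, 0]) cube([47, 47, 397]);
translate([473, 422, 0]) cube([47, 47, 397]);
translate([0, 450, 424]) cube([520, 19, 325]);
translate([0, 0, 626]) cube([35, 450, 35]);
translate([485, 0, 626]) cube([35, 450, 35]);
translate([0, 0, 424]) cube([35, 35, 202]);
translate([485, 0, 424]) cube([35, 35, 202]);


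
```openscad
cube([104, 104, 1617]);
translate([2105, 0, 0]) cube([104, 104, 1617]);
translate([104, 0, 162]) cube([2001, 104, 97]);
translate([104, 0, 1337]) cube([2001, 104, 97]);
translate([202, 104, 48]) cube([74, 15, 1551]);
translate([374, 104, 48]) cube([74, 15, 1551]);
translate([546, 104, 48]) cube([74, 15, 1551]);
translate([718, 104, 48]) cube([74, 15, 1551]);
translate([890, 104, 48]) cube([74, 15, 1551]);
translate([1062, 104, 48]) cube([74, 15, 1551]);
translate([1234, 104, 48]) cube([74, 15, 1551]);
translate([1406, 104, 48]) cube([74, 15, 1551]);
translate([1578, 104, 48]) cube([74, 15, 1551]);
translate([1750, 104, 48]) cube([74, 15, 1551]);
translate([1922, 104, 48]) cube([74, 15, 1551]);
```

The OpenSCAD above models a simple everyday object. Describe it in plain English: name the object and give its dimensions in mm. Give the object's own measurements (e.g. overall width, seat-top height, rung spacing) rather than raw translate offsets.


A fence section. Two 104×104 mm posts, 1617 mm tall, stand on the floor with a clear span of 2001 mm between their inner faces. Two horizontal rails of 104×97 mm section span the gap between the posts with their undersides at z = 162 mm and z = 1337 mm, flush with the posts' −y face. 11 pickets, each 74 mm wide, 15 mm thick and 1551 mm tall, are fixed to the +y face of the rails with their bottoms at z = 48 mm, spaced across the span with a 98 mm gap after the −x post and between neighbouring pickets, with 109 mm left before the +x post.


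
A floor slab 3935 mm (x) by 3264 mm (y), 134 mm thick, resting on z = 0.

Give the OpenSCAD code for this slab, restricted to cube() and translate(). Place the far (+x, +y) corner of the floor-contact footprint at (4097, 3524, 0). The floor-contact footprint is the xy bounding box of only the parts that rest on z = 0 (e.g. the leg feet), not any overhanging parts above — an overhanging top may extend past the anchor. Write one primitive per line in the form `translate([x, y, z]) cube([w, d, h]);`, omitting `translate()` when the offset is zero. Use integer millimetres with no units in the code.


translate([162, 260, 0]) cube([3935, 3264, 134]);


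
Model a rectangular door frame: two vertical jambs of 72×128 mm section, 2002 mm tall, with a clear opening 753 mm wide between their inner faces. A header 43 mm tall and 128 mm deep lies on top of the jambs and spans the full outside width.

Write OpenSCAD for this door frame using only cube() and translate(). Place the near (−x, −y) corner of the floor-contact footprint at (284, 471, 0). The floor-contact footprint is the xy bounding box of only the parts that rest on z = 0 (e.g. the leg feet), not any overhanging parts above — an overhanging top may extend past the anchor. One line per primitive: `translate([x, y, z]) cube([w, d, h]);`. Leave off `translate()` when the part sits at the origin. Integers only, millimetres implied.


translate([284, 471, 0]) cube([72, 128, 2002]);
translate([1109, 471, 0]) cube([72, 128, 2002]);
translate([284, 471, 2002]) cube([897, 128, 43]);


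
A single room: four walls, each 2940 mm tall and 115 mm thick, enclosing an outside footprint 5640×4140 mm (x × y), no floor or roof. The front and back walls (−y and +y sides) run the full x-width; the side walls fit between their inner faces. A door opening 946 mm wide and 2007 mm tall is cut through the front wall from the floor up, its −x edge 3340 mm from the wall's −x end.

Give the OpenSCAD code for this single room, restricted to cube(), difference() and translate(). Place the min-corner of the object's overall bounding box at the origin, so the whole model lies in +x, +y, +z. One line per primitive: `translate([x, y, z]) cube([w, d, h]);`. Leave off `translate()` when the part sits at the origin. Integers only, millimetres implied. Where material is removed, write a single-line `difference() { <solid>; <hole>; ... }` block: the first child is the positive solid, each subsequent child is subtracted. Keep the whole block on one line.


difference() { cube([5640, 115, 2940]); translate([3340, 0, 0]) cube([946, 115, 2007]); }
translate([0, 4025, 0]) cube([5640, 115, 2940]);
translate([0, 115, 0]) cube([115, 3910, 2940]);
translate([5525, 115, 0]) cube([115, 3910, 2940]);


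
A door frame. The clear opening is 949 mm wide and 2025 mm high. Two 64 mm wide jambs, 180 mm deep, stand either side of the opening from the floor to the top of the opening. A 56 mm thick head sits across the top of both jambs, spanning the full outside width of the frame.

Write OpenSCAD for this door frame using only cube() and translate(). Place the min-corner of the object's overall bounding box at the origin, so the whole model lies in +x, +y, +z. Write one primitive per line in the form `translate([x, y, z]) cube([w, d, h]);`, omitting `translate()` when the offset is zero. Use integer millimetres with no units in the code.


cube([64, 180, 2025]);
translate([1013, 0, 0]) cube([64, 180, 2025]);
translate([0, 0, 2025]) cube([1077, 180, 56]);


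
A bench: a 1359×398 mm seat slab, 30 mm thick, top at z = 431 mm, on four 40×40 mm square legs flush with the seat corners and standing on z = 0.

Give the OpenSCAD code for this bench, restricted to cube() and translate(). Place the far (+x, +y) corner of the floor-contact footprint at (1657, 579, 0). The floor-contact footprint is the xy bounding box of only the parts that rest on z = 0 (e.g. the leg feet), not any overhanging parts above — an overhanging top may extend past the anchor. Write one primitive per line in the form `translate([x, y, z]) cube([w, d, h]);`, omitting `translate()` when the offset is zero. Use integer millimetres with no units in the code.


translate([298, 181, 401]) cube([1359, 398, 30]);
translate([298, 181, 0]) cube([40, 40, 401]);
translate([298, 539, 0]) cube([40, 40, 401]);
translate([1617, 181, 0]) cube([40, 40, 401]);
translate([1617, 539, 0]) cube([40, 40, 401]);


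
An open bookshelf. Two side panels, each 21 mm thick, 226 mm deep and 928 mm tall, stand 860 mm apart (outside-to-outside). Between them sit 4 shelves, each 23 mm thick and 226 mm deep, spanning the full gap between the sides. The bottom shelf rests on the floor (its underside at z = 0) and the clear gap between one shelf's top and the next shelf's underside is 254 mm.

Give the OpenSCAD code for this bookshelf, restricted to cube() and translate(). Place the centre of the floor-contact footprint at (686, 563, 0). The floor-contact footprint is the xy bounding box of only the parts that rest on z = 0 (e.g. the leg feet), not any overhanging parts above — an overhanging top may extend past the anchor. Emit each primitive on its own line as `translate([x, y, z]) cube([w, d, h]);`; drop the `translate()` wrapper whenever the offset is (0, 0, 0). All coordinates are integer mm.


translate([256, 450, 0]) cube([21, 226, 928]);
translate([1095, 450, 0]) cube([21, 226, 928]);
translate([277, 450, 0]) cube([818, 226, 23]);
translate([277, 450, 277]) cube([818, 226, 23]);
translate([277, 450, 554]) cube([818, 226, 23]);
translate([277, 450, 831]) cube([818, 226, 23]);


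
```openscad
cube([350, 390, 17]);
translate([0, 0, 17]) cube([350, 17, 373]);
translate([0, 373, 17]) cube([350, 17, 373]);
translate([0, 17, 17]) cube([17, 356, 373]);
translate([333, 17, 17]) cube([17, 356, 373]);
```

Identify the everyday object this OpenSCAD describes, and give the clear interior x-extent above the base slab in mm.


An open box. The internal width is 316 mm.

A 350×390 base slab with four walls standing on it — an open box. The base is 350 mm wide and the walls are 17 mm thick, so the internal width is 350 − 2 × 17 = 316 mm.


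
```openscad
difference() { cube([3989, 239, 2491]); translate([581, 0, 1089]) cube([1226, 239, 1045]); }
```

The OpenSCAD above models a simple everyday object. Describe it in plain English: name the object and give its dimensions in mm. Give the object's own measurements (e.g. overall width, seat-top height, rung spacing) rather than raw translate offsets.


A wall 3989 mm long (x), 239 mm thick (y), 2491 mm tall, with a rectangular window opening cut through it. The opening is 1226 mm wide and 1045 mm tall; its sill is at z = 1089 mm and its near (−x) edge is 581 mm from the wall's −x end. The opening passes through the full wall thickness.


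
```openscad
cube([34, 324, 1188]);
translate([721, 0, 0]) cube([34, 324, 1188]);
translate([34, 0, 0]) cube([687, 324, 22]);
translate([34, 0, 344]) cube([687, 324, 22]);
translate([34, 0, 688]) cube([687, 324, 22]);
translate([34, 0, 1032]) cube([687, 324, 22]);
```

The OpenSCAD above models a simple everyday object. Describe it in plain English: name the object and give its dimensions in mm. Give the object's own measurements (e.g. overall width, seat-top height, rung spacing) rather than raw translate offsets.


An open bookshelf. Two side panels, each 34 mm thick, 324 mm deep and 1188 mm tall, stand 755 mm apart (outside-to-outside). Between them sit 4 shelves, each 22 mm thick and 324 mm deep, spanning the full gap between the sides. The bottom shelf rests on the floor (its underside at z = 0) and the clear gap between one shelf's top and the next shelf's underside is 322 mm.


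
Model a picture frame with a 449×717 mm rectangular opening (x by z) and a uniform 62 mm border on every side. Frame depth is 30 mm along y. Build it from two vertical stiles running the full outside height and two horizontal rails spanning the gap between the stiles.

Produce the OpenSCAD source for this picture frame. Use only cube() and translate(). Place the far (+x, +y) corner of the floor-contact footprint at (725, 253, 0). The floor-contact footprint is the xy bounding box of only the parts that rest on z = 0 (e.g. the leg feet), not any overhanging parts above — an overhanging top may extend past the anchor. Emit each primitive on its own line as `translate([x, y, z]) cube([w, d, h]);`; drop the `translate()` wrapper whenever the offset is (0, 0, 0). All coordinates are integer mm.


translate([152, 223, 0]) cube([62, 30, 841]);
translate([663, 223, 0]) cube([62, 30, 841]);
translate([214, 223, 0]) cube([449, 30, 62]);
translate([214, 223, 779]) cube([449, 30, 62]);


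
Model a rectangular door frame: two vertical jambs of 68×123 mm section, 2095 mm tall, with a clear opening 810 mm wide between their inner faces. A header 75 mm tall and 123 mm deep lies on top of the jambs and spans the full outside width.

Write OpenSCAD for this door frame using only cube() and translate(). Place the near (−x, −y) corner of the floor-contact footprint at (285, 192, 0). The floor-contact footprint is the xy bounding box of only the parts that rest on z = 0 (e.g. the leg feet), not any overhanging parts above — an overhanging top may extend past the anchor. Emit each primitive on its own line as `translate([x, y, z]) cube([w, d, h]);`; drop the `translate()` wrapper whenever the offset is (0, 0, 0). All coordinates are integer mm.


translate([285, 192, 0]) cube([68, 123, 2095]);
translate([1163, 192, 0]) cube([68, 123, 2095]);
translate([285, 192, 2095]) cube([946, 123, 75]);
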